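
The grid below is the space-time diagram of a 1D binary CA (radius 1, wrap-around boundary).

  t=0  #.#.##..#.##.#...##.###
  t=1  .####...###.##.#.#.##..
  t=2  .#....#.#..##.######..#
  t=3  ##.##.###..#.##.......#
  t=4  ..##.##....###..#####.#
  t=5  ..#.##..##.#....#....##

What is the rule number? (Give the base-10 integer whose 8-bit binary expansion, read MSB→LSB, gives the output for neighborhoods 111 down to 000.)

  ### -> .   bit 7 = 0  t=0,i=21
  ##. -> .   bit 6 = 0  t=0,i=0
  #.# -> #   bit 5 = 1  t=0,i=1
  #.. -> .   bit 4 = 0  t=0,i=6
  .## -> #   bit 3 = 1  t=0,i=4
  .#. -> #   bit 2 = 1  t=0,i=2
  ..# -> .   bit 1 = 0  t=0,i=7
  ... -> #   bit 0 = 1  t=0,i=15
  bits 00101101 = 45

45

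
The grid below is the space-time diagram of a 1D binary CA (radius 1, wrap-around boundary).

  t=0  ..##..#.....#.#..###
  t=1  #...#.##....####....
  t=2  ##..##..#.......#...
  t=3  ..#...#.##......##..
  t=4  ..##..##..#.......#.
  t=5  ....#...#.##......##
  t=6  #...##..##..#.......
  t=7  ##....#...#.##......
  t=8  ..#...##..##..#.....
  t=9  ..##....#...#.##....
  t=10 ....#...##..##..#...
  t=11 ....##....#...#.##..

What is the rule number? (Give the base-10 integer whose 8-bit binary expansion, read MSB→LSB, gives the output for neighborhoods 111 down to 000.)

52

  nb ###: next=.  (t=0,i=18, bit7=0)
  nb ##.: next=.  (t=0,i=3, bit6=0)
  nb #.#: next=#  (t=0,i=13, bit5=1)
  nb #..: next=#  (t=0,i=0, bit4=1)
  nb .##: next=.  (t=0,i=2, bit3=0)
  nb .#.: next=#  (t=0,i=6, bit2=1)
  nb ..#: next=.  (t=0,i=1, bit1=0)
  nb ...: next=.  (t=0,i=8, bit0=0)
  bits 00110100 = 52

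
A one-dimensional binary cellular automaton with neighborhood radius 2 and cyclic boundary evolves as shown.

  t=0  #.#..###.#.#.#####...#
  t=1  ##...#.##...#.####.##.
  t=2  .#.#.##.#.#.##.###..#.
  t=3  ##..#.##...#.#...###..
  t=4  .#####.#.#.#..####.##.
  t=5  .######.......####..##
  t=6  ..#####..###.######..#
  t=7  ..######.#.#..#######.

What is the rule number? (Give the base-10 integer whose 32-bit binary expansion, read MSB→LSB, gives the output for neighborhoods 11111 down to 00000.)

  nb #####: next=#  (t=0,i=15, bit31=1)
  nb ####.: next=#  (t=0,i=16, bit30=1)
  nb ###.#: next=#  (t=0,i=7, bit29=1)
  nb ###..: next=#  (t=0,i=17, bit28=1)
  nb ##.##: next=.  (t=1,i=18, bit27=0)
  nb ##.#.: next=#  (t=0,i=1, bit26=1)
  nb ##..#: next=#  (t=2,i=18, bit25=1)
  nb ##...: next=.  (t=0,i=18, bit24=0)
  nb #.###: next=.  (t=0,i=13, bit23=0)
  nb #.##.: next=.  (t=1,i=0, bit22=0)
  nb #.#.#: next=.  (t=0,i=9, bit21=0)
  nb #.#..: next=.  (t=0,i=2, bit20=0)
  nb #..##: next=.  (t=0,i=4, bit19=0)
  nb #..#.: next=#  (t=2,i=0, bit18=1)
  nb #...#: next=#  (t=0,i=19, bit17=1)
  nb #....: next=.  (t=5,i=8, bit16=0)
  nb .####: next=#  (t=0,i=14, bit15=1)
  nb .###.: next=.  (t=0,i=6, bit14=0)
  nb .##.#: next=#  (t=0,i=0, bit13=1)
  nb .##..: next=#  (t=1,i=1, bit12=1)
  nb .#.##: next=#  (t=0,i=12, bit11=1)
  nb .#.#.: next=.  (t=0,i=10, bit10=0)
  nb .#..#: next=.  (t=0,i=3, bit9=0)
  nb .#...: next=#  (t=3,i=14, bit8=1)
  nb ..###: next=#  (t=0,i=5, bit7=1)
  nb ..##.: next=.  (t=0,i=21, bit6=0)
  nb ..#.#: next=#  (t=1,i=5, bit5=1)
  nb ..#..: next=.  (t=2,i=20, bit4=0)
  nb ...##: next=#  (t=0,i=20, bit3=1)
  nb ...#.: next=.  (t=1,i=4, bit2=0)
  nb ....#: next=.  (t=5,i=12, bit1=0)
  nb .....: next=#  (t=5,i=9, bit0=1)
  bits 11110110000001101011100110101001 = 4127635881

4127635881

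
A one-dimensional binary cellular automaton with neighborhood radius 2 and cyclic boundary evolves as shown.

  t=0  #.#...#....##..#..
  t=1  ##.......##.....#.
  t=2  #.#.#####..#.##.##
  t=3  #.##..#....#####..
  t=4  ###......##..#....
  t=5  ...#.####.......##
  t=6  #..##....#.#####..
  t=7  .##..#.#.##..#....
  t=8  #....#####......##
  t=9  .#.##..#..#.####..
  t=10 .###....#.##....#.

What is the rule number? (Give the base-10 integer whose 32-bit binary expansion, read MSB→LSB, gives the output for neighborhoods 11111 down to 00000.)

2842177067

  #####|#  b31=1 t=2,i=6
  ####.|.  b30=0 t=2,i=7
  ###.#|#  b29=1 t=2,i=0
  ###..|.  b28=0 t=2,i=8
  ##.##|#  b27=1 t=2,i=15
  ##.#.|.  b26=0 t=2,i=1
  ##..#|.  b25=0 t=0,i=13
  ##...|#  b24=1 t=1,i=2
  #.###|.  b23=0 t=2,i=4
  #.##.|#  b22=1 t=1,i=0
  #.#.#|#  b21=1 t=2,i=2
  #.#..|.  b20=0 t=0,i=2
  #..##|#  b19=1 t=6,i=2
  #..#.|.  b18=0 t=0,i=14
  #...#|.  b17=0 t=0,i=4
  #....|.  b16=0 t=0,i=8
  .####|.  b15=0 t=2,i=5
  .###.|.  b14=0 t=2,i=17
  .##.#|#  b13=1 t=2,i=14
  .##..|.  b12=0 t=0,i=12
  .#.##|#  b11=1 t=1,i=17
  .#.#.|#  b10=1 t=0,i=1
  .#..#|#  b9=1 t=0,i=16
  .#...|.  b8=0 t=0,i=3
  ..###|.  b7=0 t=3,i=11
  ..##.|.  b6=0 t=0,i=11
  ..#.#|#  b5=1 t=0,i=0
  ..#..|.  b4=0 t=0,i=6
  ...##|#  b3=1 t=0,i=10
  ...#.|.  b2=0 t=0,i=5
  ....#|#  b1=1 t=0,i=9
  .....|#  b0=1 t=1,i=4
  bits 10101001011010000010111000101011 = 2842177067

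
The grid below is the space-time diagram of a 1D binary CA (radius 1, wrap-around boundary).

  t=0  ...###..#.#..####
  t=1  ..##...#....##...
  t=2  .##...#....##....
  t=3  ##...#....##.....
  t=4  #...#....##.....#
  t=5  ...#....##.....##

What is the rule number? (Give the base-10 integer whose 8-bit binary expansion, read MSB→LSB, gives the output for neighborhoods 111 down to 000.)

10

  ###|.  b7=0 t=0,i=4
  ##.|.  b6=0 t=0,i=5
  #.#|.  b5=0 t=0,i=9
  #..|.  b4=0 t=0,i=0
  .##|#  b3=1 t=0,i=3
  .#.|.  b2=0 t=0,i=8
  ..#|#  b1=1 t=0,i=2
  ...|.  b0=0 t=0,i=1
  bits 00001010 = 10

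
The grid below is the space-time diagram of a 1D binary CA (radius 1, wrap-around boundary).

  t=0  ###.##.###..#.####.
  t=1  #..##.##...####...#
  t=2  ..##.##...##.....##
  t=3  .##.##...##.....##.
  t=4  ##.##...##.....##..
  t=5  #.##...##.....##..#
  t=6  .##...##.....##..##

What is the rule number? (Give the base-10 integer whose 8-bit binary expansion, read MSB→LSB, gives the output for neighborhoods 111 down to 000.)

  nb ###: next=.  (t=0,i=1, bit7=0)
  nb ##.: next=.  (t=0,i=2, bit6=0)
  nb #.#: next=#  (t=0,i=3, bit5=1)
  nb #..: next=.  (t=0,i=10, bit4=0)
  nb .##: next=#  (t=0,i=0, bit3=1)
  nb .#.: next=#  (t=0,i=12, bit2=1)
  nb ..#: next=#  (t=0,i=11, bit1=1)
  nb ...: next=.  (t=1,i=9, bit0=0)
  bits 00101110 = 46

46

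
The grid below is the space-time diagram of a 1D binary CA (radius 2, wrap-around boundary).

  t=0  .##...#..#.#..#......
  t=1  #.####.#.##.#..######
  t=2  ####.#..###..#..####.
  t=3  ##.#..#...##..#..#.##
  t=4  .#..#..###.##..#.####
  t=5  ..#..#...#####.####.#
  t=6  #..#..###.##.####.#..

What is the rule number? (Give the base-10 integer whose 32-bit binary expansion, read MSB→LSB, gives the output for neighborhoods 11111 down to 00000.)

  [31] ##### => #  t=1,i=17
  [30] ####. => .  t=1,i=4
  [29] ###.# => #  t=1,i=0
  [28] ###.. => #  t=2,i=10
  [27] ##.## => #  t=1,i=1
  [26] ##.#. => .  t=1,i=6
  [25] ##..# => #  t=2,i=11
  [24] ##... => #  t=0,i=3
  [23] #.### => #  t=1,i=2
  [22] #.##. => #  t=1,i=9
  [21] #.#.# => .  t=1,i=7
  [20] #.#.. => .  t=0,i=11
  [19] #..## => .  t=1,i=14
  [18] #..#. => .  t=0,i=8
  [17] #...# => #  t=0,i=4
  [16] #.... => #  t=0,i=16
  [15] .#### => #  t=1,i=3
  [14] .###. => .  t=2,i=9
  [13] .##.# => #  t=1,i=10
  [12] .##.. => #  t=0,i=2
  [11] .#.## => #  t=1,i=8
  [10] .#.#. => #  t=0,i=10
  [9] .#..# => #  t=0,i=7
  [8] .#... => #  t=0,i=15
  [7] ..### => .  t=1,i=15
  [6] ..##. => .  t=0,i=1
  [5] ..#.# => #  t=0,i=9
  [4] ..#.. => .  t=0,i=6
  [3] ...## => #  t=0,i=0
  [2] ...#. => #  t=0,i=5
  [1] ....# => #  t=0,i=20
  [0] ..... => #  t=0,i=17
  bits 10111011110000111011111100101111 = 3150167855

3150167855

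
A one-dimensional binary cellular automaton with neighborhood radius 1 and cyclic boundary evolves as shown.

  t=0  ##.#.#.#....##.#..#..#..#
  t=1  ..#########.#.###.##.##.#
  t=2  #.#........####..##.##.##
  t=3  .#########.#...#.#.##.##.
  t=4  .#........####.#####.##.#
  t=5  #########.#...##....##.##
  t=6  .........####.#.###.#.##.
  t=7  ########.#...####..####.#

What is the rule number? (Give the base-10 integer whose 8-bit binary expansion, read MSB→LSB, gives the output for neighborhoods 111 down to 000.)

61

  ###|.  b7=0 t=0,i=0
  ##.|.  b6=0 t=0,i=1
  #.#|#  b5=1 t=0,i=2
  #..|#  b4=1 t=0,i=8
  .##|#  b3=1 t=0,i=12
  .#.|#  b2=1 t=0,i=3
  ..#|.  b1=0 t=0,i=11
  ...|#  b0=1 t=0,i=9
  bits 00111101 = 61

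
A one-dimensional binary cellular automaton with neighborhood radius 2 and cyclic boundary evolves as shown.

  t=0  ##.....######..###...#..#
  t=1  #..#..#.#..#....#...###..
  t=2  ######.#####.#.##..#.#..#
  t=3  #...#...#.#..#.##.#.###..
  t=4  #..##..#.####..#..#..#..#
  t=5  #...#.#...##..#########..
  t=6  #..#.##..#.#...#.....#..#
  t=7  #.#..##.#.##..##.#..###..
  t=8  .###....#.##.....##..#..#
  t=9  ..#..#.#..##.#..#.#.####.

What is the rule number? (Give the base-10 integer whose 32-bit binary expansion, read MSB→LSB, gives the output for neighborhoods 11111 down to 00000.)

1081464348

  ##### -> .   bit 31 = 0  t=0,i=9
  ####. -> #   bit 30 = 1  t=0,i=11
  ###.# -> .   bit 29 = 0  t=2,i=5
  ###.. -> .   bit 28 = 0  t=0,i=1
  ##.## -> .   bit 27 = 0  t=2,i=6
  ##.#. -> .   bit 26 = 0  t=2,i=12
  ##..# -> .   bit 25 = 0  t=0,i=13
  ##... -> .   bit 24 = 0  t=0,i=2
  #.### -> .   bit 23 = 0  t=2,i=7
  #.##. -> #   bit 22 = 1  t=2,i=15
  #.#.# -> #   bit 21 = 1  t=2,i=13
  #.#.. -> #   bit 20 = 1  t=1,i=8
  #..## -> .   bit 19 = 0  t=0,i=14
  #..#. -> #   bit 18 = 1  t=1,i=2
  #...# -> .   bit 17 = 0  t=0,i=19
  #.... -> #   bit 16 = 1  t=0,i=3
  .#### -> #   bit 15 = 1  t=0,i=8
  .###. -> #   bit 14 = 1  t=0,i=0
  .##.# -> .   bit 13 = 0  t=3,i=16
  .##.. -> #   bit 12 = 1  t=2,i=16
  .#.## -> .   bit 11 = 0  t=2,i=14
  .#.#. -> #   bit 10 = 1  t=1,i=7
  .#..# -> #   bit 9 = 1  t=0,i=22
  .#... -> .   bit 8 = 0  t=1,i=12
  ..### -> .   bit 7 = 0  t=0,i=7
  ..##. -> .   bit 6 = 0  t=4,i=3
  ..#.# -> .   bit 5 = 0  t=1,i=6
  ..#.. -> #   bit 4 = 1  t=0,i=21
  ...## -> #   bit 3 = 1  t=0,i=6
  ...#. -> #   bit 2 = 1  t=0,i=20
  ....# -> .   bit 1 = 0  t=0,i=5
  ..... -> .   bit 0 = 0  t=0,i=4
  bits 01000000011101011101011000011100 = 1081464348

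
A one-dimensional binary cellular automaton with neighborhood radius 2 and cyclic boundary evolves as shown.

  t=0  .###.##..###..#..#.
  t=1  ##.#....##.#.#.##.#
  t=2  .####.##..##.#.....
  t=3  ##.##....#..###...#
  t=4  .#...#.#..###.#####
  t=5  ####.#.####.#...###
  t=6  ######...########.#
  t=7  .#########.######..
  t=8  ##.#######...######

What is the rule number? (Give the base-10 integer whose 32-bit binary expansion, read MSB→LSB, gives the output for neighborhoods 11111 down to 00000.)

4114482090

  #####|#  b31=1 t=4,i=16
  ####.|#  b30=1 t=2,i=3
  ###.#|#  b29=1 t=0,i=3
  ###..|#  b28=1 t=0,i=11
  ##.##|.  b27=0 t=0,i=4
  ##.#.|#  b26=1 t=1,i=2
  ##..#|.  b25=0 t=0,i=7
  ##...|#  b24=1 t=3,i=5
  #.###|.  b23=0 t=1,i=18
  #.##.|.  b22=0 t=0,i=5
  #.#.#|#  b21=1 t=1,i=11
  #.#..|#  b20=1 t=1,i=3
  #..##|#  b19=1 t=0,i=0
  #..#.|#  b18=1 t=0,i=13
  #...#|#  b17=1 t=3,i=16
  #....|.  b16=0 t=1,i=5
  .####|.  b15=0 t=2,i=2
  .###.|.  b14=0 t=0,i=2
  .##.#|.  b13=0 t=1,i=9
  .##..|.  b12=0 t=0,i=6
  .#.##|.  b11=0 t=1,i=14
  .#.#.|.  b10=0 t=1,i=12
  .#..#|#  b9=1 t=0,i=15
  .#...|#  b8=1 t=1,i=4
  ..###|#  b7=1 t=0,i=1
  ..##.|.  b6=0 t=1,i=8
  ..#.#|#  b5=1 t=4,i=5
  ..#..|.  b4=0 t=0,i=14
  ...##|#  b3=1 t=1,i=7
  ...#.|.  b2=0 t=3,i=8
  ....#|#  b1=1 t=1,i=6
  .....|.  b0=0 t=2,i=16
  bits 11110101001111100000001110101010 = 4114482090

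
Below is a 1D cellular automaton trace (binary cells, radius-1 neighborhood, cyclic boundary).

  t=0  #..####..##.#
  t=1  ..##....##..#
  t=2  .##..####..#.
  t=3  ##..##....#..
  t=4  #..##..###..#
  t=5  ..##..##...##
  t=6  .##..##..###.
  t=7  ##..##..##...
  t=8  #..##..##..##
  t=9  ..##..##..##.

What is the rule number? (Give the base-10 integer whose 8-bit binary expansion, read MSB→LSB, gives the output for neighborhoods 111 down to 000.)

  nb ###: next=.  (t=0,i=4, bit7=0)
  nb ##.: next=.  (t=0,i=0, bit6=0)
  nb #.#: next=.  (t=0,i=11, bit5=0)
  nb #..: next=.  (t=0,i=1, bit4=0)
  nb .##: next=#  (t=0,i=3, bit3=1)
  nb .#.: next=.  (t=1,i=12, bit2=0)
  nb ..#: next=#  (t=0,i=2, bit1=1)
  nb ...: next=#  (t=1,i=5, bit0=1)
  bits 00001011 = 11

11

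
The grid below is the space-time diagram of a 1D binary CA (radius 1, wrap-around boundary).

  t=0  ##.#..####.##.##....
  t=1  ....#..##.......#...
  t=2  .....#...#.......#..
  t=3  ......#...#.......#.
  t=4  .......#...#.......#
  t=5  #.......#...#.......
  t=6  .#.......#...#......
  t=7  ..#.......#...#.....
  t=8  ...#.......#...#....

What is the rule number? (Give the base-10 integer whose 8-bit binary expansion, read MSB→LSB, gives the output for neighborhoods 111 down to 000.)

144

  ###|#  b7=1 t=0,i=7
  ##.|.  b6=0 t=0,i=1
  #.#|.  b5=0 t=0,i=2
  #..|#  b4=1 t=0,i=4
  .##|.  b3=0 t=0,i=0
  .#.|.  b2=0 t=0,i=3
  ..#|.  b1=0 t=0,i=5
  ...|.  b0=0 t=0,i=17
  bits 10010000 = 144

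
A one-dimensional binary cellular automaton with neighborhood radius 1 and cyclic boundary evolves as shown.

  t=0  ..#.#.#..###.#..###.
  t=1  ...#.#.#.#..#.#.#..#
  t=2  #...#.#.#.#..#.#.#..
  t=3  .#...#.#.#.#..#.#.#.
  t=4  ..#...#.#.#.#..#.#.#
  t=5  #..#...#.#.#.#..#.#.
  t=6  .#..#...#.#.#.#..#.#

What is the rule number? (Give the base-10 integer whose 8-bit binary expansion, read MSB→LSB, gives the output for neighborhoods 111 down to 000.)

56

  ### -> .   bit 7 = 0  t=0,i=10
  ##. -> .   bit 6 = 0  t=0,i=11
  #.# -> #   bit 5 = 1  t=0,i=3
  #.. -> #   bit 4 = 1  t=0,i=7
  .## -> #   bit 3 = 1  t=0,i=9
  .#. -> .   bit 2 = 0  t=0,i=2
  ..# -> .   bit 1 = 0  t=0,i=1
  ... -> .   bit 0 = 0  t=0,i=0
  bits 00111000 = 56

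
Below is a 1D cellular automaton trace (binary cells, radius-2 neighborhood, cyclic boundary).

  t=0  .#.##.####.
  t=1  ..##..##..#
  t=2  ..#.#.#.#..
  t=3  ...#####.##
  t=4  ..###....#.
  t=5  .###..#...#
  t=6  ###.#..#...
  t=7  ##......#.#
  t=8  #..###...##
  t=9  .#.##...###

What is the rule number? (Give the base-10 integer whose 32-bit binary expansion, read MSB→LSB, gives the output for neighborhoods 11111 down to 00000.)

48352713

  ##### -> .   bit 31 = 0  t=3,i=5
  ####. -> .   bit 30 = 0  t=0,i=8
  ###.# -> .   bit 29 = 0  t=3,i=7
  ###.. -> .   bit 28 = 0  t=0,i=9
  ##.## -> .   bit 27 = 0  t=0,i=5
  ##.#. -> .   bit 26 = 0  t=6,i=3
  ##..# -> #   bit 25 = 1  t=0,i=10
  ##... -> .   bit 24 = 0  t=3,i=0
  #.### -> #   bit 23 = 1  t=0,i=6
  #.##. -> #   bit 22 = 1  t=0,i=3
  #.#.# -> #   bit 21 = 1  t=2,i=4
  #.#.. -> .   bit 20 = 0  t=2,i=8
  #..## -> .   bit 19 = 0  t=1,i=1
  #..#. -> .   bit 18 = 0  t=0,i=0
  #...# -> .   bit 17 = 0  t=3,i=1
  #.... -> #   bit 16 = 1  t=2,i=10
  .#### -> #   bit 15 = 1  t=0,i=7
  .###. -> #   bit 14 = 1  t=4,i=3
  .##.# -> .   bit 13 = 0  t=0,i=4
  .##.. -> .   bit 12 = 0  t=1,i=3
  .#.## -> #   bit 11 = 1  t=0,i=2
  .#.#. -> #   bit 10 = 1  t=2,i=3
  .#..# -> .   bit 9 = 0  t=1,i=0
  .#... -> #   bit 8 = 1  t=2,i=9
  ..### -> #   bit 7 = 1  t=3,i=3
  ..##. -> #   bit 6 = 1  t=1,i=2
  ..#.# -> .   bit 5 = 0  t=0,i=1
  ..#.. -> .   bit 4 = 0  t=1,i=10
  ...## -> #   bit 3 = 1  t=3,i=2
  ...#. -> .   bit 2 = 0  t=2,i=1
  ....# -> .   bit 1 = 0  t=2,i=0
  ..... -> #   bit 0 = 1  t=7,i=4
  bits 00000010111000011100110111001001 = 48352713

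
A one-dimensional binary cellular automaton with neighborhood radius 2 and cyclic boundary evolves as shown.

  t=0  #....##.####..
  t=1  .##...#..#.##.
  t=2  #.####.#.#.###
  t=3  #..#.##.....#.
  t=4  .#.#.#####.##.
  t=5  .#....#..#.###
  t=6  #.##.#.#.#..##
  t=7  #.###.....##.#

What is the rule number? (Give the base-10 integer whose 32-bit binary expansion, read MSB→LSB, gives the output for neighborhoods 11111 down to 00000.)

927724325

  #####|.  b31=0 t=4,i=7
  ####.|.  b30=0 t=0,i=10
  ###.#|#  b29=1 t=2,i=0
  ###..|#  b28=1 t=0,i=11
  ##.##|.  b27=0 t=0,i=7
  ##.#.|#  b26=1 t=2,i=6
  ##..#|#  b25=1 t=0,i=12
  ##...|#  b24=1 t=1,i=3
  #.###|.  b23=0 t=0,i=8
  #.##.|#  b22=1 t=1,i=11
  #.#.#|.  b21=0 t=2,i=7
  #.#..|.  b20=0 t=3,i=0
  #..##|#  b19=1 t=1,i=0
  #..#.|.  b18=0 t=0,i=13
  #...#|#  b17=1 t=1,i=4
  #....|#  b16=1 t=0,i=2
  .####|#  b15=1 t=0,i=9
  .###.|#  b14=1 t=5,i=12
  .##.#|#  b13=1 t=0,i=6
  .##..|#  b12=1 t=1,i=2
  .#.##|.  b11=0 t=1,i=10
  .#.#.|.  b10=0 t=2,i=8
  .#..#|#  b9=1 t=1,i=7
  .#...|#  b8=1 t=0,i=1
  ..###|.  b7=0 t=6,i=12
  ..##.|.  b6=0 t=0,i=5
  ..#.#|#  b5=1 t=1,i=9
  ..#..|.  b4=0 t=0,i=0
  ...##|.  b3=0 t=0,i=4
  ...#.|#  b2=1 t=1,i=5
  ....#|.  b1=0 t=0,i=3
  .....|#  b0=1 t=3,i=9
  bits 00110111010010111111001100100101 = 927724325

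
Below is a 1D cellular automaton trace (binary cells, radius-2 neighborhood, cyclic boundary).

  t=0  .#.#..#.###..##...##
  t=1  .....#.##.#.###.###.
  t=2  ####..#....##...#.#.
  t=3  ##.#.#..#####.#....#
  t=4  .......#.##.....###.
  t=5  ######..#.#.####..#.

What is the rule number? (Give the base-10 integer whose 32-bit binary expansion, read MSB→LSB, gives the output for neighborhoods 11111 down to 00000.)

  [31] ##### => #  t=3,i=10
  [30] ####. => .  t=2,i=2
  [29] ###.# => .  t=1,i=14
  [28] ###.. => #  t=0,i=10
  [27] ##.## => .  t=1,i=15
  [26] ##.#. => .  t=0,i=0
  [25] ##..# => .  t=0,i=11
  [24] ##... => .  t=0,i=15
  [23] #.### => #  t=0,i=8
  [22] #.##. => .  t=1,i=7
  [21] #.#.# => .  t=0,i=1
  [20] #.#.. => .  t=0,i=3
  [19] #..## => #  t=0,i=12
  [18] #..#. => #  t=0,i=5
  [17] #...# => #  t=0,i=16
  [16] #.... => #  t=1,i=0
  [15] .#### => #  t=2,i=1
  [14] .###. => .  t=0,i=9
  [13] .##.# => .  t=0,i=19
  [12] .##.. => #  t=0,i=14
  [11] .#.## => #  t=0,i=7
  [10] .#.#. => .  t=0,i=2
  [9] .#..# => .  t=0,i=4
  [8] .#... => .  t=2,i=7
  [7] ..### => .  t=3,i=8
  [6] ..##. => #  t=0,i=13
  [5] ..#.# => .  t=0,i=6
  [4] ..#.. => .  t=2,i=6
  [3] ...## => #  t=0,i=17
  [2] ...#. => .  t=1,i=4
  [1] ....# => #  t=1,i=3
  [0] ..... => #  t=1,i=1
  bits 10010000100011111001100001001011 = 2425329739

2425329739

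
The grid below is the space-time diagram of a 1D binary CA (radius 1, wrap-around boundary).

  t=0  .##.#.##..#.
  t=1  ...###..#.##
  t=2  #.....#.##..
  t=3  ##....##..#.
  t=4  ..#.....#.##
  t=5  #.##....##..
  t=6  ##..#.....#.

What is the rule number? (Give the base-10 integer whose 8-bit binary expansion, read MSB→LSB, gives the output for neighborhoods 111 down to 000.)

52

  ###|.  b7=0 t=1,i=4
  ##.|.  b6=0 t=0,i=2
  #.#|#  b5=1 t=0,i=3
  #..|#  b4=1 t=0,i=8
  .##|.  b3=0 t=0,i=1
  .#.|#  b2=1 t=0,i=4
  ..#|.  b1=0 t=0,i=0
  ...|.  b0=0 t=1,i=1
  bits 00110100 = 52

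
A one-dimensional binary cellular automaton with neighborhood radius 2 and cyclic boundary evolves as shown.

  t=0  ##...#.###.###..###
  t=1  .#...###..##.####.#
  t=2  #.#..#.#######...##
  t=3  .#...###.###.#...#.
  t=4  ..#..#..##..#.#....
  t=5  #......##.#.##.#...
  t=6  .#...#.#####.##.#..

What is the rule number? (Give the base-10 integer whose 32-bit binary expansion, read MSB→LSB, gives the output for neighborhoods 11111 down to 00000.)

  nb #####: next=#  (t=0,i=18, bit31=1)
  nb ####.: next=.  (t=0,i=0, bit30=0)
  nb ###.#: next=.  (t=0,i=9, bit29=0)
  nb ###..: next=#  (t=0,i=1, bit28=1)
  nb ##.##: next=#  (t=0,i=10, bit27=1)
  nb ##.#.: next=#  (t=1,i=17, bit26=1)
  nb ##..#: next=#  (t=0,i=14, bit25=1)
  nb ##...: next=.  (t=0,i=2, bit24=0)
  nb #.###: next=#  (t=0,i=7, bit23=1)
  nb #.##.: next=.  (t=5,i=12, bit22=0)
  nb #.#.#: next=#  (t=1,i=18, bit21=1)
  nb #.#..: next=.  (t=1,i=1, bit20=0)
  nb #..##: next=#  (t=0,i=15, bit19=1)
  nb #..#.: next=.  (t=2,i=4, bit18=0)
  nb #...#: next=.  (t=0,i=3, bit17=0)
  nb #....: next=.  (t=4,i=16, bit16=0)
  nb .####: next=.  (t=0,i=17, bit15=0)
  nb .###.: next=.  (t=0,i=8, bit14=0)
  nb .##.#: next=#  (t=1,i=11, bit13=1)
  nb .##..: next=.  (t=4,i=9, bit12=0)
  nb .#.##: next=#  (t=0,i=6, bit11=1)
  nb .#.#.: next=#  (t=1,i=0, bit10=1)
  nb .#..#: next=.  (t=2,i=3, bit9=0)
  nb .#...: next=#  (t=1,i=2, bit8=1)
  nb ..###: next=#  (t=0,i=16, bit7=1)
  nb ..##.: next=#  (t=1,i=10, bit6=1)
  nb ..#.#: next=#  (t=0,i=5, bit5=1)
  nb ..#..: next=.  (t=3,i=1, bit4=0)
  nb ...##: next=.  (t=1,i=4, bit3=0)
  nb ...#.: next=.  (t=0,i=4, bit2=0)
  nb ....#: next=#  (t=4,i=0, bit1=1)
  nb .....: next=.  (t=4,i=17, bit0=0)
  bits 10011110101010000010110111100010 = 2661821922

2661821922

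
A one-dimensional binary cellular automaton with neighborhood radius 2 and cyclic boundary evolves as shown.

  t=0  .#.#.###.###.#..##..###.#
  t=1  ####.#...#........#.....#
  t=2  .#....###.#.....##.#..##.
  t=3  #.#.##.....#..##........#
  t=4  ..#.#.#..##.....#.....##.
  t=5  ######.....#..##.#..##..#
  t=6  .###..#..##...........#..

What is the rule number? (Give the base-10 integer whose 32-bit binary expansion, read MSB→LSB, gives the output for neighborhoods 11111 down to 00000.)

2212889902

  nb #####: next=#  (t=1,i=1, bit31=1)
  nb ####.: next=.  (t=1,i=2, bit30=0)
  nb ###.#: next=.  (t=0,i=7, bit29=0)
  nb ###..: next=.  (t=5,i=5, bit28=0)
  nb ##.##: next=.  (t=0,i=8, bit27=0)
  nb ##.#.: next=.  (t=0,i=12, bit26=0)
  nb ##..#: next=#  (t=0,i=18, bit25=1)
  nb ##...: next=#  (t=3,i=6, bit24=1)
  nb #.###: next=#  (t=0,i=5, bit23=1)
  nb #.##.: next=#  (t=3,i=4, bit22=1)
  nb #.#.#: next=#  (t=0,i=1, bit21=1)
  nb #.#..: next=.  (t=0,i=13, bit20=0)
  nb #..##: next=.  (t=0,i=15, bit19=0)
  nb #..#.: next=#  (t=2,i=0, bit18=1)
  nb #...#: next=#  (t=1,i=7, bit17=1)
  nb #....: next=.  (t=1,i=11, bit16=0)
  nb .####: next=.  (t=1,i=0, bit15=0)
  nb .###.: next=.  (t=0,i=6, bit14=0)
  nb .##.#: next=.  (t=2,i=17, bit13=0)
  nb .##..: next=.  (t=0,i=17, bit12=0)
  nb .#.##: next=.  (t=0,i=4, bit11=0)
  nb .#.#.: next=#  (t=0,i=0, bit10=1)
  nb .#..#: next=.  (t=0,i=14, bit9=0)
  nb .#...: next=#  (t=1,i=6, bit8=1)
  nb ..###: next=.  (t=0,i=20, bit7=0)
  nb ..##.: next=.  (t=0,i=16, bit6=0)
  nb ..#.#: next=#  (t=4,i=2, bit5=1)
  nb ..#..: next=.  (t=1,i=9, bit4=0)
  nb ...##: next=#  (t=1,i=23, bit3=1)
  nb ...#.: next=#  (t=1,i=8, bit2=1)
  nb ....#: next=#  (t=1,i=16, bit1=1)
  nb .....: next=.  (t=1,i=12, bit0=0)
  bits 10000011111001100000010100101110 = 2212889902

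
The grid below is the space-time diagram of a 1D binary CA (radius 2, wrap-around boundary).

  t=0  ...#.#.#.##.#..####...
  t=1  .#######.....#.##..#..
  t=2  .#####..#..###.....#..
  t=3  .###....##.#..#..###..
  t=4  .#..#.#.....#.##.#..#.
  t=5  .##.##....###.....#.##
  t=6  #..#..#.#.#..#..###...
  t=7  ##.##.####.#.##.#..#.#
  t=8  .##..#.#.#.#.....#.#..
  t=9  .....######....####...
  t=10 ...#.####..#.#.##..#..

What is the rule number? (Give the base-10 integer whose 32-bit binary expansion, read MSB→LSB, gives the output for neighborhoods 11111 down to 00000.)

  ##### -> #   bit 31 = 1  t=1,i=3
  ####. -> .   bit 30 = 0  t=0,i=17
  ###.# -> #   bit 29 = 1  t=7,i=1
  ###.. -> .   bit 28 = 0  t=0,i=18
  ##.## -> #   bit 27 = 1  t=5,i=0
  ##.#. -> .   bit 26 = 0  t=0,i=11
  ##..# -> .   bit 25 = 0  t=1,i=17
  ##... -> #   bit 24 = 1  t=0,i=19
  #.### -> .   bit 23 = 0  t=7,i=6
  #.##. -> .   bit 22 = 0  t=0,i=9
  #.#.# -> #   bit 21 = 1  t=0,i=5
  #.#.. -> .   bit 20 = 0  t=0,i=12
  #..## -> .   bit 19 = 0  t=0,i=14
  #..#. -> .   bit 18 = 0  t=1,i=18
  #...# -> .   bit 17 = 0  t=1,i=21
  #.... -> .   bit 16 = 0  t=0,i=20
  .#### -> #   bit 15 = 1  t=0,i=16
  .###. -> .   bit 14 = 0  t=2,i=12
  .##.# -> .   bit 13 = 0  t=0,i=10
  .##.. -> .   bit 12 = 0  t=1,i=16
  .#.## -> .   bit 11 = 0  t=0,i=8
  .#.#. -> #   bit 10 = 1  t=0,i=4
  .#..# -> #   bit 9 = 1  t=0,i=13
  .#... -> .   bit 8 = 0  t=1,i=20
  ..### -> #   bit 7 = 1  t=0,i=15
  ..##. -> .   bit 6 = 0  t=3,i=8
  ..#.# -> #   bit 5 = 1  t=0,i=3
  ..#.. -> #   bit 4 = 1  t=1,i=19
  ...## -> .   bit 3 = 0  t=1,i=0
  ...#. -> #   bit 2 = 1  t=0,i=2
  ....# -> #   bit 1 = 1  t=0,i=1
  ..... -> .   bit 0 = 0  t=0,i=0
  bits 10101001001000001000011010110110 = 2837481142

2837481142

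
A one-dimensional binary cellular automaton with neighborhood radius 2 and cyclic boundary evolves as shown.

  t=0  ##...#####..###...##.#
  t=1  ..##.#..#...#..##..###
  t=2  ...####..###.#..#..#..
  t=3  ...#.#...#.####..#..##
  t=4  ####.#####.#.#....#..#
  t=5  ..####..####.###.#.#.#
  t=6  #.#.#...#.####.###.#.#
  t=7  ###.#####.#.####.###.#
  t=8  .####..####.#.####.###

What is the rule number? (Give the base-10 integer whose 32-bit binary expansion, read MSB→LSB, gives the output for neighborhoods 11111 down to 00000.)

  ##### -> .   bit 31 = 0  t=0,i=7
  ####. -> #   bit 30 = 1  t=0,i=8
  ###.# -> #   bit 29 = 1  t=2,i=11
  ###.. -> .   bit 28 = 0  t=0,i=1
  ##.## -> #   bit 27 = 1  t=0,i=20
  ##.#. -> #   bit 26 = 1  t=1,i=4
  ##..# -> .   bit 25 = 0  t=0,i=10
  ##... -> #   bit 24 = 1  t=0,i=2
  #.### -> #   bit 23 = 1  t=0,i=21
  #.##. -> #   bit 22 = 1  t=6,i=21
  #.#.# -> #   bit 21 = 1  t=4,i=11
  #.#.. -> #   bit 20 = 1  t=1,i=5
  #..## -> .   bit 19 = 0  t=0,i=11
  #..#. -> .   bit 18 = 0  t=1,i=7
  #...# -> #   bit 17 = 1  t=0,i=3
  #.... -> #   bit 16 = 1  t=2,i=21
  .#### -> .   bit 15 = 0  t=0,i=6
  .###. -> .   bit 14 = 0  t=0,i=0
  .##.# -> #   bit 13 = 1  t=0,i=19
  .##.. -> #   bit 12 = 1  t=1,i=16
  .#.## -> .   bit 11 = 0  t=3,i=10
  .#.#. -> .   bit 10 = 0  t=3,i=4
  .#..# -> #   bit 9 = 1  t=1,i=6
  .#... -> #   bit 8 = 1  t=1,i=9
  ..### -> #   bit 7 = 1  t=0,i=5
  ..##. -> .   bit 6 = 0  t=0,i=18
  ..#.# -> #   bit 5 = 1  t=3,i=3
  ..#.. -> .   bit 4 = 0  t=1,i=8
  ...## -> .   bit 3 = 0  t=0,i=4
  ...#. -> #   bit 2 = 1  t=1,i=11
  ....# -> .   bit 1 = 0  t=2,i=1
  ..... -> .   bit 0 = 0  t=2,i=0
  bits 01101101111100110011001110100100 = 1844655012

1844655012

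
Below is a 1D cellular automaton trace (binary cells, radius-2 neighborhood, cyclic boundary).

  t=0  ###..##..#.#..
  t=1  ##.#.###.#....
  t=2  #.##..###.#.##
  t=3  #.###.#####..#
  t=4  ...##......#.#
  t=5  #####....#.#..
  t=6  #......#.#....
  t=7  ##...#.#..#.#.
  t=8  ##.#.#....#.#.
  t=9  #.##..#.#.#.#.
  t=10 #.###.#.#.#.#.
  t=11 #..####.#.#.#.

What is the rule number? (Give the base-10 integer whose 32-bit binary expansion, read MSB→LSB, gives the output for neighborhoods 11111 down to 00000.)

643977722

  [31] ##### => .  t=3,i=8
  [30] ####. => .  t=3,i=9
  [29] ###.# => #  t=1,i=7
  [28] ###.. => .  t=0,i=2
  [27] ##.## => .  t=2,i=1
  [26] ##.#. => #  t=1,i=2
  [25] ##..# => #  t=0,i=3
  [24] ##... => .  t=4,i=5
  [23] #.### => .  t=1,i=5
  [22] #.##. => #  t=2,i=2
  [21] #.#.# => #  t=1,i=3
  [20] #.#.. => .  t=0,i=11
  [19] #..## => .  t=0,i=4
  [18] #..#. => .  t=0,i=8
  [17] #...# => #  t=4,i=1
  [16] #.... => .  t=1,i=11
  [15] .#### => .  t=3,i=7
  [14] .###. => #  t=0,i=1
  [13] .##.# => .  t=1,i=1
  [12] .##.. => #  t=0,i=6
  [11] .#.## => .  t=1,i=4
  [10] .#.#. => .  t=0,i=10
  [9] .#..# => .  t=0,i=12
  [8] .#... => #  t=1,i=10
  [7] ..### => #  t=0,i=0
  [6] ..##. => #  t=0,i=5
  [5] ..#.# => #  t=0,i=9
  [4] ..#.. => #  t=6,i=0
  [3] ...## => #  t=1,i=13
  [2] ...#. => .  t=4,i=10
  [1] ....# => #  t=1,i=12
  [0] ..... => .  t=4,i=7
  bits 00100110011000100101000111111010 = 643977722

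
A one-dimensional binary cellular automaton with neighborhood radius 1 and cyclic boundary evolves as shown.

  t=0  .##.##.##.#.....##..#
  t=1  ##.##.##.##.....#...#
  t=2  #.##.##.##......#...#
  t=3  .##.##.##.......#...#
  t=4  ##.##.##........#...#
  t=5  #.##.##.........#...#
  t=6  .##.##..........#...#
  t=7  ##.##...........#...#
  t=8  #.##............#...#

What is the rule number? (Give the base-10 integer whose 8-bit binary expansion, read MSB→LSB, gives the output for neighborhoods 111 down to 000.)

172

  nb ###: next=#  (t=1,i=0, bit7=1)
  nb ##.: next=.  (t=0,i=2, bit6=0)
  nb #.#: next=#  (t=0,i=0, bit5=1)
  nb #..: next=.  (t=0,i=11, bit4=0)
  nb .##: next=#  (t=0,i=1, bit3=1)
  nb .#.: next=#  (t=0,i=10, bit2=1)
  nb ..#: next=.  (t=0,i=15, bit1=0)
  nb ...: next=.  (t=0,i=12, bit0=0)
  bits 10101100 = 172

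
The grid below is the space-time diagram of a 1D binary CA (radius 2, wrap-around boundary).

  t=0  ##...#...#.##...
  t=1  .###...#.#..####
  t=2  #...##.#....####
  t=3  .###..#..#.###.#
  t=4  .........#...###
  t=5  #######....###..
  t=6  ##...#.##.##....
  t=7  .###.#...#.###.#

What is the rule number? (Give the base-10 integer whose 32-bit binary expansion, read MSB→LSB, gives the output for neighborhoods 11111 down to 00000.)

1831047337

  #####|.  b31=0 t=2,i=14
  ####.|#  b30=1 t=1,i=14
  ###.#|#  b29=1 t=1,i=15
  ###..|.  b28=0 t=1,i=3
  ##.##|#  b27=1 t=1,i=0
  ##.#.|#  b26=1 t=2,i=6
  ##..#|.  b25=0 t=3,i=4
  ##...|#  b24=1 t=0,i=2
  #.###|.  b23=0 t=1,i=1
  #.##.|.  b22=0 t=0,i=11
  #.#.#|#  b21=1 t=3,i=15
  #.#..|.  b20=0 t=1,i=9
  #..##|.  b19=0 t=1,i=11
  #..#.|.  b18=0 t=3,i=5
  #...#|#  b17=1 t=0,i=3
  #....|#  b16=1 t=2,i=9
  .####|#  b15=1 t=1,i=13
  .###.|.  b14=0 t=1,i=2
  .##.#|.  b13=0 t=2,i=5
  .##..|#  b12=1 t=0,i=1
  .#.##|.  b11=0 t=0,i=10
  .#.#.|.  b10=0 t=1,i=8
  .#..#|.  b9=0 t=1,i=10
  .#...|.  b8=0 t=0,i=6
  ..###|#  b7=1 t=1,i=12
  ..##.|.  b6=0 t=0,i=0
  ..#.#|#  b5=1 t=0,i=9
  ..#..|.  b4=0 t=0,i=5
  ...##|#  b3=1 t=0,i=15
  ...#.|.  b2=0 t=0,i=4
  ....#|.  b1=0 t=2,i=10
  .....|#  b0=1 t=4,i=2
  bits 01101101001000111001000010101001 = 1831047337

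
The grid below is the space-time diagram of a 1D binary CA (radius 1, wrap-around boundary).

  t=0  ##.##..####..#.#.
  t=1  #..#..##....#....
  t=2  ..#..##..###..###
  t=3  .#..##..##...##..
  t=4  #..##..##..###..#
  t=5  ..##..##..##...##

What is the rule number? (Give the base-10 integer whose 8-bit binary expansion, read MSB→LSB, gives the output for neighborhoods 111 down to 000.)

11

  [7] ### => .  t=0,i=8
  [6] ##. => .  t=0,i=1
  [5] #.# => .  t=0,i=2
  [4] #.. => .  t=0,i=5
  [3] .## => #  t=0,i=0
  [2] .#. => .  t=0,i=13
  [1] ..# => #  t=0,i=6
  [0] ... => #  t=1,i=9
  bits 00001011 = 11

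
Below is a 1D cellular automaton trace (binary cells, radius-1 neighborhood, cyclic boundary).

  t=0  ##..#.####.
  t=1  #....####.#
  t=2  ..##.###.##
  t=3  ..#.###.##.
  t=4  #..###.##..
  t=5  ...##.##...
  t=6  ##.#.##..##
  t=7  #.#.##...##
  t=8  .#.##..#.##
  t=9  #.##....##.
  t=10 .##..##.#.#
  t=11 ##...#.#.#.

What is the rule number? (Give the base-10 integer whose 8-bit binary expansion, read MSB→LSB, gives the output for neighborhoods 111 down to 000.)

169

  ###|#  b7=1 t=0,i=7
  ##.|.  b6=0 t=0,i=1
  #.#|#  b5=1 t=0,i=5
  #..|.  b4=0 t=0,i=2
  .##|#  b3=1 t=0,i=0
  .#.|.  b2=0 t=0,i=4
  ..#|.  b1=0 t=0,i=3
  ...|#  b0=1 t=1,i=2
  bits 10101001 = 169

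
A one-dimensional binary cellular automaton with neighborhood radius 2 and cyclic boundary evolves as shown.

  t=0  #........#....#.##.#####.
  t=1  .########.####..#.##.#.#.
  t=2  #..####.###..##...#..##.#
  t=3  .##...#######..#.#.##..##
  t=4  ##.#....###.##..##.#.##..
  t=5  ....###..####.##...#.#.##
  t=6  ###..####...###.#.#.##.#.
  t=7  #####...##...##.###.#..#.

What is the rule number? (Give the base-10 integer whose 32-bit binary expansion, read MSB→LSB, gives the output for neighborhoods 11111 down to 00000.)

  nb #####: next=#  (t=0,i=21, bit31=1)
  nb ####.: next=.  (t=0,i=22, bit30=0)
  nb ###.#: next=#  (t=0,i=23, bit29=1)
  nb ###..: next=#  (t=1,i=13, bit28=1)
  nb ##.##: next=#  (t=0,i=18, bit27=1)
  nb ##.#.: next=.  (t=0,i=24, bit26=0)
  nb ##..#: next=#  (t=1,i=14, bit25=1)
  nb ##...: next=#  (t=2,i=15, bit24=1)
  nb #.###: next=#  (t=0,i=19, bit23=1)
  nb #.##.: next=#  (t=0,i=16, bit22=1)
  nb #.#.#: next=#  (t=1,i=21, bit21=1)
  nb #.#..: next=.  (t=0,i=0, bit20=0)
  nb #..##: next=#  (t=1,i=0, bit19=1)
  nb #..#.: next=.  (t=1,i=15, bit18=0)
  nb #...#: next=.  (t=2,i=16, bit17=0)
  nb #....: next=#  (t=0,i=2, bit16=1)
  nb .####: next=.  (t=0,i=20, bit15=0)
  nb .###.: next=#  (t=2,i=9, bit14=1)
  nb .##.#: next=.  (t=0,i=17, bit13=0)
  nb .##..: next=.  (t=2,i=0, bit12=0)
  nb .#.##: next=.  (t=0,i=15, bit11=0)
  nb .#.#.: next=#  (t=1,i=22, bit10=1)
  nb .#..#: next=#  (t=1,i=24, bit9=1)
  nb .#...: next=#  (t=0,i=1, bit8=1)
  nb ..###: next=.  (t=1,i=1, bit7=0)
  nb ..##.: next=.  (t=2,i=13, bit6=0)
  nb ..#.#: next=.  (t=0,i=14, bit5=0)
  nb ..#..: next=.  (t=0,i=9, bit4=0)
  nb ...##: next=.  (t=3,i=5, bit3=0)
  nb ...#.: next=#  (t=0,i=8, bit2=1)
  nb ....#: next=#  (t=0,i=7, bit1=1)
  nb .....: next=#  (t=0,i=3, bit0=1)
  bits 10111011111010010100011100000111 = 3152627463

3152627463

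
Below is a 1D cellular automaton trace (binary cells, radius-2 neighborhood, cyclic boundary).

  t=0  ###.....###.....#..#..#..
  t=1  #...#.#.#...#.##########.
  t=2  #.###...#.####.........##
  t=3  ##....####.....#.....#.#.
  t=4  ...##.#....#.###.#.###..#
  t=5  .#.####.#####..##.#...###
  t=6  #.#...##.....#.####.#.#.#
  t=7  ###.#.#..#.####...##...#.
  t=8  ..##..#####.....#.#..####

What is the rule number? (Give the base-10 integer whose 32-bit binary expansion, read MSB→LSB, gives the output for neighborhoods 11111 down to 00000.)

773270262

  ##### -> .   bit 31 = 0  t=1,i=16
  ####. -> .   bit 30 = 0  t=1,i=22
  ###.# -> #   bit 29 = 1  t=1,i=23
  ###.. -> .   bit 28 = 0  t=0,i=2
  ##.## -> #   bit 27 = 1  t=2,i=1
  ##.#. -> #   bit 26 = 1  t=1,i=24
  ##..# -> #   bit 25 = 1  t=4,i=22
  ##... -> .   bit 24 = 0  t=0,i=3
  #.### -> .   bit 23 = 0  t=1,i=14
  #.##. -> .   bit 22 = 0  t=3,i=0
  #.#.# -> .   bit 21 = 0  t=1,i=6
  #.#.. -> #   bit 20 = 1  t=1,i=0
  #..## -> .   bit 19 = 0  t=0,i=24
  #..#. -> #   bit 18 = 1  t=0,i=18
  #...# -> #   bit 17 = 1  t=1,i=2
  #.... -> #   bit 16 = 1  t=0,i=4
  .#### -> .   bit 15 = 0  t=1,i=15
  .###. -> .   bit 14 = 0  t=0,i=1
  .##.# -> #   bit 13 = 1  t=4,i=4
  .##.. -> .   bit 12 = 0  t=3,i=1
  .#.## -> #   bit 11 = 1  t=1,i=13
  .#.#. -> .   bit 10 = 0  t=1,i=5
  .#..# -> #   bit 9 = 1  t=0,i=17
  .#... -> .   bit 8 = 0  t=1,i=1
  ..### -> #   bit 7 = 1  t=0,i=0
  ..##. -> #   bit 6 = 1  t=4,i=3
  ..#.# -> #   bit 5 = 1  t=1,i=4
  ..#.. -> #   bit 4 = 1  t=0,i=16
  ...## -> .   bit 3 = 0  t=0,i=7
  ...#. -> #   bit 2 = 1  t=0,i=15
  ....# -> #   bit 1 = 1  t=0,i=6
  ..... -> .   bit 0 = 0  t=0,i=5
  bits 00101110000101110010101011110110 = 773270262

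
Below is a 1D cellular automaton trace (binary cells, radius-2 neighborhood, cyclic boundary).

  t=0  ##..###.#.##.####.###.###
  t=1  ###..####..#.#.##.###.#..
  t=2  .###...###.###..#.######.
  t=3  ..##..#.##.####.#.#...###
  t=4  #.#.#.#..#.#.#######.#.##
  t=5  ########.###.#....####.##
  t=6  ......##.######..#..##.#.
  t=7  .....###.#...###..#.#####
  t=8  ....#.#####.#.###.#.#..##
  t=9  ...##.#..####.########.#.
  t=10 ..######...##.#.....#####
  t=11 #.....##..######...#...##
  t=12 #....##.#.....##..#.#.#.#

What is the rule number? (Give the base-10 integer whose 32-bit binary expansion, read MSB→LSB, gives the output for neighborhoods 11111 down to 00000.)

1991272300

  #####|.  b31=0 t=0,i=24
  ####.|#  b30=1 t=0,i=0
  ###.#|#  b29=1 t=0,i=6
  ###..|#  b28=1 t=0,i=1
  ##.##|.  b27=0 t=0,i=12
  ##.#.|#  b26=1 t=0,i=7
  ##..#|#  b25=1 t=0,i=2
  ##...|.  b24=0 t=2,i=4
  #.###|#  b23=1 t=0,i=13
  #.##.|.  b22=0 t=0,i=10
  #.#.#|#  b21=1 t=0,i=8
  #.#..|#  b20=1 t=1,i=22
  #..##|.  b19=0 t=0,i=3
  #..#.|.  b18=0 t=1,i=10
  #...#|.  b17=0 t=2,i=5
  #....|.  b16=0 t=5,i=15
  .####|.  b15=0 t=0,i=14
  .###.|#  b14=1 t=0,i=5
  .##.#|#  b13=1 t=0,i=11
  .##..|.  b12=0 t=3,i=3
  .#.##|.  b11=0 t=0,i=9
  .#.#.|#  b10=1 t=1,i=12
  .#..#|#  b9=1 t=1,i=23
  .#...|#  b8=1 t=3,i=19
  ..###|.  b7=0 t=0,i=4
  ..##.|#  b6=1 t=3,i=2
  ..#.#|#  b5=1 t=1,i=11
  ..#..|.  b4=0 t=6,i=17
  ...##|#  b3=1 t=2,i=6
  ...#.|#  b2=1 t=8,i=3
  ....#|.  b1=0 t=5,i=16
  .....|.  b0=0 t=6,i=1
  bits 01110110101100000110011101101100 = 1991272300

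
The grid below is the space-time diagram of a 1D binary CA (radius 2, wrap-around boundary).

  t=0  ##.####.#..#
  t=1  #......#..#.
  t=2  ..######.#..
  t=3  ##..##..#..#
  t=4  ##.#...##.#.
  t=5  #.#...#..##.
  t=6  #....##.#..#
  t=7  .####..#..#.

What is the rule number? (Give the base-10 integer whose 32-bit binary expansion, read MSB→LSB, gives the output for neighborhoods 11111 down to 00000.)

2506965023

  [31] ##### => #  t=2,i=4
  [30] ####. => .  t=0,i=5
  [29] ###.# => .  t=0,i=1
  [28] ###.. => #  t=3,i=1
  [27] ##.## => .  t=0,i=2
  [26] ##.#. => #  t=0,i=7
  [25] ##..# => .  t=3,i=2
  [24] ##... => #  t=6,i=1
  [23] #.### => .  t=0,i=3
  [22] #.##. => #  t=4,i=0
  [21] #.#.# => #  t=4,i=10
  [20] #.#.. => .  t=0,i=8
  [19] #..## => #  t=0,i=10
  [18] #..#. => #  t=1,i=9
  [17] #...# => .  t=4,i=5
  [16] #.... => #  t=1,i=2
  [15] .#### => .  t=0,i=4
  [14] .###. => #  t=0,i=0
  [13] .##.# => .  t=4,i=1
  [12] .##.. => .  t=3,i=5
  [11] .#.## => .  t=4,i=11
  [10] .#.#. => .  t=1,i=11
  [9] .#..# => .  t=0,i=9
  [8] .#... => .  t=1,i=1
  [7] ..### => .  t=0,i=11
  [6] ..##. => .  t=3,i=4
  [5] ..#.# => .  t=1,i=10
  [4] ..#.. => #  t=1,i=7
  [3] ...## => #  t=2,i=1
  [2] ...#. => #  t=1,i=6
  [1] ....# => #  t=1,i=5
  [0] ..... => #  t=1,i=3
  bits 10010101011011010100000000011111 = 2506965023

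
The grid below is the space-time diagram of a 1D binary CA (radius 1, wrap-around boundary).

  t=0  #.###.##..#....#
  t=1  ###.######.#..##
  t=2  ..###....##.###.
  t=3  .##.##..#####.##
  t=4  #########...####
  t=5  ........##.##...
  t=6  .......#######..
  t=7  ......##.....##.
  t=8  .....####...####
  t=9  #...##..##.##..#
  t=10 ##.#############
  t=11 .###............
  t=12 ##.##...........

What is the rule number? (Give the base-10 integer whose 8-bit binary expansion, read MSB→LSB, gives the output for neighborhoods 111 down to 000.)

  nb ###: next=.  (t=0,i=3, bit7=0)
  nb ##.: next=#  (t=0,i=0, bit6=1)
  nb #.#: next=#  (t=0,i=1, bit5=1)
  nb #..: next=#  (t=0,i=8, bit4=1)
  nb .##: next=#  (t=0,i=2, bit3=1)
  nb .#.: next=.  (t=0,i=10, bit2=0)
  nb ..#: next=#  (t=0,i=9, bit1=1)
  nb ...: next=.  (t=0,i=12, bit0=0)
  bits 01111010 = 122

122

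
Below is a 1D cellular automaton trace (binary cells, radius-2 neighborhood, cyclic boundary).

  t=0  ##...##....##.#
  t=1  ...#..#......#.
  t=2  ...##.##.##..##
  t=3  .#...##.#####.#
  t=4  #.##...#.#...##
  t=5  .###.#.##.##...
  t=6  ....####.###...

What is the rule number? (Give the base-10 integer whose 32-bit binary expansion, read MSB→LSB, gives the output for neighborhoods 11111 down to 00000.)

241868593

  #####|.  b31=0 t=3,i=10
  ####.|.  b30=0 t=3,i=11
  ###.#|.  b29=0 t=3,i=12
  ###..|.  b28=0 t=0,i=1
  ##.##|#  b27=1 t=0,i=13
  ##.#.|#  b26=1 t=3,i=13
  ##..#|#  b25=1 t=2,i=11
  ##...|.  b24=0 t=0,i=2
  #.###|.  b23=0 t=0,i=14
  #.##.|#  b22=1 t=2,i=6
  #.#.#|#  b21=1 t=3,i=14
  #.#..|.  b20=0 t=3,i=1
  #..##|#  b19=1 t=2,i=12
  #..#.|.  b18=0 t=1,i=5
  #...#|#  b17=1 t=0,i=3
  #....|.  b16=0 t=0,i=8
  .####|#  b15=1 t=3,i=9
  .###.|.  b14=0 t=0,i=0
  .##.#|.  b13=0 t=0,i=12
  .##..|#  b12=1 t=0,i=6
  .#.##|#  b11=1 t=5,i=6
  .#.#.|#  b10=1 t=3,i=0
  .#..#|#  b9=1 t=1,i=4
  .#...|#  b8=1 t=1,i=7
  ..###|.  b7=0 t=4,i=13
  ..##.|.  b6=0 t=0,i=5
  ..#.#|#  b5=1 t=4,i=7
  ..#..|#  b4=1 t=1,i=3
  ...##|.  b3=0 t=0,i=4
  ...#.|.  b2=0 t=1,i=2
  ....#|.  b1=0 t=0,i=9
  .....|#  b0=1 t=1,i=9
  bits 00001110011010101001111100110001 = 241868593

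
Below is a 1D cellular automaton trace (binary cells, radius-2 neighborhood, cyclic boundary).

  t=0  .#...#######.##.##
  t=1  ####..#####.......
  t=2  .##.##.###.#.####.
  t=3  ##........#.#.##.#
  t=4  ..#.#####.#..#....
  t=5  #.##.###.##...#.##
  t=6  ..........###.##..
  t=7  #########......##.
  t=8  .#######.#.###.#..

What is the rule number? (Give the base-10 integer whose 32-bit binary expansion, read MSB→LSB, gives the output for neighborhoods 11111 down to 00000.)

3340409187

  [31] ##### => #  t=0,i=7
  [30] ####. => #  t=0,i=10
  [29] ###.# => .  t=0,i=11
  [28] ###.. => .  t=1,i=3
  [27] ##.## => .  t=0,i=12
  [26] ##.#. => #  t=0,i=0
  [25] ##..# => #  t=1,i=4
  [24] ##... => #  t=1,i=11
  [23] #.### => .  t=2,i=7
  [22] #.##. => .  t=0,i=13
  [21] #.#.# => .  t=2,i=11
  [20] #.#.. => #  t=0,i=1
  [19] #..## => #  t=1,i=5
  [18] #..#. => .  t=4,i=12
  [17] #...# => #  t=0,i=3
  [16] #.... => .  t=1,i=12
  [15] .#### => #  t=0,i=6
  [14] .###. => .  t=2,i=8
  [13] .##.# => .  t=0,i=14
  [12] .##.. => #  t=5,i=10
  [11] .#.## => #  t=2,i=12
  [10] .#.#. => .  t=3,i=11
  [9] .#..# => .  t=4,i=11
  [8] .#... => #  t=0,i=2
  [7] ..### => .  t=0,i=5
  [6] ..##. => #  t=2,i=1
  [5] ..#.# => #  t=3,i=10
  [4] ..#.. => .  t=4,i=13
  [3] ...## => .  t=0,i=4
  [2] ...#. => .  t=3,i=9
  [1] ....# => #  t=1,i=16
  [0] ..... => #  t=1,i=13
  bits 11000111000110101001100101100011 = 3340409187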